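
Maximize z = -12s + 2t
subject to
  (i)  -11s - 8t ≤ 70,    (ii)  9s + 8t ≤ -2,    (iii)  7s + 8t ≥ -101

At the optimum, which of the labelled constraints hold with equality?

(i) and (ii)

Feasible corners and z = -12s + 2t:
  (-34, 38) → z = 484
  (31/4, -621/32) → z = -2109/16
  (99/2, -895/16) → z = -5647/8

The maximum is at (-34, 38). Substituting into each constraint, equality holds for (i) and (ii); the remaining constraints have slack.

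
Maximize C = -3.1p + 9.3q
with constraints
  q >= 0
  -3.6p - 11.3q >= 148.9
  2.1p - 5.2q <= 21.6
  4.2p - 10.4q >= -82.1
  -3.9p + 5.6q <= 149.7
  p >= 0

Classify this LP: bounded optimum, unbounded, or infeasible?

infeasible

The boundaries q = 0 and 2.1p - 5.2q = 21.6 meet at (72/7, 0), but that point violates -3.6p - 11.3q ≥ 148.9. Every candidate vertex is excluded by some other constraint, so the feasible region is empty.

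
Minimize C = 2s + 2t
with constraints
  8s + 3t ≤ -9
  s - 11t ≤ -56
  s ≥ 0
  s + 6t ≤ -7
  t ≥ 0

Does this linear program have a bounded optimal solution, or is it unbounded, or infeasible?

infeasible

The boundaries s - 11t = -56 and s + 6t = -7 meet at (-413/17, 49/17), but that point violates s ≥ 0. Every candidate vertex is excluded by some other constraint, so the feasible region is empty.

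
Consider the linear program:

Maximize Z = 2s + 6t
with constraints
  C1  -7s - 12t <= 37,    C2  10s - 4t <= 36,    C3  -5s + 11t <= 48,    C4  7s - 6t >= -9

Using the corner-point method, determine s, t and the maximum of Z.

s = 98/15, t = 22/3, maximum Z = 856/15

Extreme points and Z = 2s + 6t:
  (71/37, -311/74) → Z = -791/37
  (-55/21, -14/9) → Z = -102/7
  (98/15, 22/3) → Z = 856/15
  (189/47, 291/47) → Z = 2124/47

The optimum lies where 10s - 4t = 36 and -5s + 11t = 48.
Solving simultaneously gives s = 98/15, t = 22/3.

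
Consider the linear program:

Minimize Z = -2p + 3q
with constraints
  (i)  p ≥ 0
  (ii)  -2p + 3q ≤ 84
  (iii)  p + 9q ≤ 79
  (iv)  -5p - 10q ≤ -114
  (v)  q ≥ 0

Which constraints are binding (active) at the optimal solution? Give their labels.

(iii) and (v)

Feasible corners and Z = -2p + 3q:
  (236/35, 281/35) → Z = 53/5
  (79, 0) → Z = -158
  (114/5, 0) → Z = -228/5

The minimum is at (79, 0). Substituting into each constraint, equality holds for (iii) and (v); the remaining constraints have slack.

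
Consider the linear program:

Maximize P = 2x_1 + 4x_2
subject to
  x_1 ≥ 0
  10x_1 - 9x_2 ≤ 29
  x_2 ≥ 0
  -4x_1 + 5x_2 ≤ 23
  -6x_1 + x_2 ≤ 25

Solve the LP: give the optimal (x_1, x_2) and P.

x_1 = 176/7, x_2 = 173/7, maximum P = 1044/7

The binding constraints are 10x_1 - 9x_2 = 29 and -4x_1 + 5x_2 = 23.
Solving simultaneously gives x_1 = 176/7, x_2 = 173/7.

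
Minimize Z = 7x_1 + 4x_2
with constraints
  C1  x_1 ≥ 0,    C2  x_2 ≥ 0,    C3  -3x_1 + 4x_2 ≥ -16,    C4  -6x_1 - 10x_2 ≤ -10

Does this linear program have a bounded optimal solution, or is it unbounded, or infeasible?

Corner points and Z = 7x_1 + 4x_2:
  (0, 1) → Z = 4
  (16/3, 0) → Z = 112/3
  (5/3, 0) → Z = 35/3
The feasible region has finitely many vertices and no improving ray; the minimum is 4 at (0, 1).

bounded optimum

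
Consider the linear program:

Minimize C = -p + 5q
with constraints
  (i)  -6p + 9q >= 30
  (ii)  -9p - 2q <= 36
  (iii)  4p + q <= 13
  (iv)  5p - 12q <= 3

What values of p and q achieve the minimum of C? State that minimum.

p = -128/31, q = 18/31, minimum C = 218/31

Vertices and C = -p + 5q:
  (-128/31, 18/31) → C = 218/31
  (29/14, 33/7) → C = 43/2
  (-62, 261) → C = 1367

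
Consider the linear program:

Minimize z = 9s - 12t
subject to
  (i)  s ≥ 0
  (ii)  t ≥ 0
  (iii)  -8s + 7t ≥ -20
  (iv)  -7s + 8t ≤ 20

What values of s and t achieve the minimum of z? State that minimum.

s = 20, t = 20, minimum z = -60

Vertices and z = 9s - 12t:
  (0, 0) → z = 0
  (0, 5/2) → z = -30
  (5/2, 0) → z = 45/2
  (20, 20) → z = -60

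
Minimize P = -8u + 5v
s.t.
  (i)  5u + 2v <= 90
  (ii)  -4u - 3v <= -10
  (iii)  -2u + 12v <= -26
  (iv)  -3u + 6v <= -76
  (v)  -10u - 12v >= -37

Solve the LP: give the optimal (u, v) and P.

Corner points and P = -8u + 5v:
  (250/7, -310/7) → P = -3550/7
  (503/20, -143/8) → P = -11623/40
  (96/11, -274/33) → P = -334/3
  (189/16, -649/96) → P = -12317/96

The optimum lies where 5u + 2v = 90 and -4u - 3v = -10.
Solving simultaneously gives u = 250/7, v = -310/7.

u = 250/7, v = -310/7, minimum P = -3550/7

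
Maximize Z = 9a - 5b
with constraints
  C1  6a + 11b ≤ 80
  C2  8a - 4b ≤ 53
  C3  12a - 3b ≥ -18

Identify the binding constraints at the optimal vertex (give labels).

Vertices and Z = 9a - 5b:
  (129/16, 23/8) → Z = 931/16
  (7/25, 178/25) → Z = -827/25
  (-77/8, -65/2) → Z = 607/8

The maximum is at (-77/8, -65/2). Substituting into each constraint, equality holds for C2 and C3; the remaining constraints have slack.

C2 and C3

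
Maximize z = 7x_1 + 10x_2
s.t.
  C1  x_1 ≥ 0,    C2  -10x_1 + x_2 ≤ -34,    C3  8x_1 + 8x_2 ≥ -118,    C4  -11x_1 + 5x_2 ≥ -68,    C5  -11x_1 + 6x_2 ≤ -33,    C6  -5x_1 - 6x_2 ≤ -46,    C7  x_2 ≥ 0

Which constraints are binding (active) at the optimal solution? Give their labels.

Extreme points and z = 7x_1 + 10x_2:
  (243/11, 35) → z = 5551/11
  (638/91, 166/91) → z = 6126/91
  (79/16, 341/96) → z = 841/12

The maximum is at (243/11, 35). Substituting into each constraint, equality holds for C4 and C5; the remaining constraints have slack.

C4 and C5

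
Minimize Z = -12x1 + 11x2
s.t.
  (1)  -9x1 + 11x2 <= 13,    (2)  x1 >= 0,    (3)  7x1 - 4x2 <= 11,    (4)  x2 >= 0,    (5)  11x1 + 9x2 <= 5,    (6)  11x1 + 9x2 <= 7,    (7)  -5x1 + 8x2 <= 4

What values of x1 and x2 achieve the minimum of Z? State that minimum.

Feasible corners and Z = -12x1 + 11x2:
  (0, 0) → Z = 0
  (0, 1/2) → Z = 11/2
  (5/11, 0) → Z = -60/11
  (4/133, 69/133) → Z = 711/133

x1 = 5/11, x2 = 0, minimum Z = -60/11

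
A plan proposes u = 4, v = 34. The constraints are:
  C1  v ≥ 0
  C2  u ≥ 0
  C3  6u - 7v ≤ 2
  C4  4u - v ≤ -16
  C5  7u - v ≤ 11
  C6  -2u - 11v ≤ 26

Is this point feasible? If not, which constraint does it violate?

C1: 34 ≥ 0 ✓
C2: 4 ≥ 0 ✓
C3: -214 ≤ 2 ✓
C4: -18 ≤ -16 ✓
C5: -6 ≤ 11 ✓
C6: -382 ≤ 26 ✓

feasible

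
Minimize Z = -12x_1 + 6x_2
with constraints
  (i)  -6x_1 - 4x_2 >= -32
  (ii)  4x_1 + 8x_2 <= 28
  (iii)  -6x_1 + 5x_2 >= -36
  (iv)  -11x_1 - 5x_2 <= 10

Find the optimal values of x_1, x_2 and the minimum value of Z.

Corner points and Z = -12x_1 + 6x_2:
  (9/2, 5/4) → Z = -93/2
  (152/27, -4/9) → Z = -632/9
  (-55/17, 87/17) → Z = 1182/17
  (26/17, -456/85) → Z = -4296/85

The optimum lies where -6x_1 - 4x_2 = -32 and -6x_1 + 5x_2 = -36.
Solving simultaneously gives x_1 = 152/27, x_2 = -4/9.

x_1 = 152/27, x_2 = -4/9, minimum Z = -632/9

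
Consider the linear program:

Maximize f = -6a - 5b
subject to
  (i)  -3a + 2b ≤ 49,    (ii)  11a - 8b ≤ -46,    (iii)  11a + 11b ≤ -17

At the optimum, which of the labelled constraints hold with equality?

(i) and (ii)

Vertices and f = -6a - 5b:
  (-150, -401/2) → f = 3805/2
  (-573/55, 488/55) → f = 998/55
  (-642/209, 29/19) → f = 2257/209

The maximum is at (-150, -401/2). Substituting into each constraint, equality holds for (i) and (ii); the remaining constraints have slack.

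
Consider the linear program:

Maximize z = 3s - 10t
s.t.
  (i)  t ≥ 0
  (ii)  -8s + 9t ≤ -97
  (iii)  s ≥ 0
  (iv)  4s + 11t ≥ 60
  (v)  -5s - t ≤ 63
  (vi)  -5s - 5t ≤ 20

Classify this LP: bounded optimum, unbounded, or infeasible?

unbounded

From the feasible point (15, 0), moving in the direction (1, 0) keeps every constraint satisfied while z increases without bound.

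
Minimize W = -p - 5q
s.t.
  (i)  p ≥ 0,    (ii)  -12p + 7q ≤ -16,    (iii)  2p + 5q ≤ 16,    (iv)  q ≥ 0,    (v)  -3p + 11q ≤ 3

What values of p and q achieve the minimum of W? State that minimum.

Vertices and W = -p - 5q:
  (4/3, 0) → W = -4/3
  (197/111, 28/37) → W = -617/111
  (8, 0) → W = -8
  (161/37, 54/37) → W = -431/37

The binding constraints are 2p + 5q = 16 and -3p + 11q = 3.
Solving simultaneously gives p = 161/37, q = 54/37.

p = 161/37, q = 54/37, minimum W = -431/37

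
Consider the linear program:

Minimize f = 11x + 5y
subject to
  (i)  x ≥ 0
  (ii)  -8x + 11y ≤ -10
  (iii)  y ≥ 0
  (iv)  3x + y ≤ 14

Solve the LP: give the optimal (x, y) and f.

x = 5/4, y = 0, minimum f = 55/4

Feasible corners and f = 11x + 5y:
  (5/4, 0) → f = 55/4
  (4, 2) → f = 54
  (14/3, 0) → f = 154/3

The optimum lies where -8x + 11y = -10 and y = 0.
Solving simultaneously gives x = 5/4, y = 0.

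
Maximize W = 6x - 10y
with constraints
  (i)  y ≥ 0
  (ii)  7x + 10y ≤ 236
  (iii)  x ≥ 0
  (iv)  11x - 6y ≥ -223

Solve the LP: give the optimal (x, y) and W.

Corner points and W = 6x - 10y:
  (236/7, 0) → W = 1416/7
  (0, 0) → W = 0
  (0, 118/5) → W = -236

At the optimal vertex, y = 0 and 7x + 10y = 236.
Solving simultaneously gives x = 236/7, y = 0.

x = 236/7, y = 0, maximum W = 1416/7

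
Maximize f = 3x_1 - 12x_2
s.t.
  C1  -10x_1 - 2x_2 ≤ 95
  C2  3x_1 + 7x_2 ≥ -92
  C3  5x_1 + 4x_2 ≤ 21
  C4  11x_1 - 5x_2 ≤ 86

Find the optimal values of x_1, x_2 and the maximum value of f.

x_1 = 71/46, x_2 = -635/46, maximum f = 7833/46

Vertices and f = 3x_1 - 12x_2:
  (-481/64, -635/64) → f = 6177/64
  (-211/15, 137/6) → f = -1581/5
  (71/46, -635/46) → f = 7833/46
  (449/69, -199/69) → f = 1245/23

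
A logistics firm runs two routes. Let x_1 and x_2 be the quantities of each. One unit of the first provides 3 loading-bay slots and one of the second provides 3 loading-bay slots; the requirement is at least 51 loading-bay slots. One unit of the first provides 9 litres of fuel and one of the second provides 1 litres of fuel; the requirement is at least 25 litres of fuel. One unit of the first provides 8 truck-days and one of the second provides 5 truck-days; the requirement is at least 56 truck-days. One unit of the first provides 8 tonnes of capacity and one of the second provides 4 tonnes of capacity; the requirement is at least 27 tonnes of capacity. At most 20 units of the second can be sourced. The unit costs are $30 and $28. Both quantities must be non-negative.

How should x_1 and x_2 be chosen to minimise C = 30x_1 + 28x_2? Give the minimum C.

Extreme points and C = 30x_1 + 28x_2:
  (17, 0) → C = 510
  (1, 16) → C = 478
  (5/9, 20) → C = 1730/3
The feasible region is unbounded (it extends along (1, 0)), but C strictly increases along every unbounded feasible direction, so there is no improving ray and the minimum is attained at a vertex.

At the optimal vertex, 3x_1 + 3x_2 = 51 and 9x_1 + x_2 = 25.
Solving simultaneously gives x_1 = 1, x_2 = 16.

x_1 = 1, x_2 = 16, minimum C = 478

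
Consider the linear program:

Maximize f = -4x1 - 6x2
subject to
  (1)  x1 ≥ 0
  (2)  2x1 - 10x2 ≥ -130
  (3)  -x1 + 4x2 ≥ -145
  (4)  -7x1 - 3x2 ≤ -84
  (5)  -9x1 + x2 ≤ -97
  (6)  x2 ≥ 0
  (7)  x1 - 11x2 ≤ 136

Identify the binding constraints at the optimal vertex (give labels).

Corner points and f = -4x1 - 6x2:
  (985, 210) → f = -5200
  (25/2, 31/2) → f = -143
  (1051/7, 9/7) → f = -4258/7
  (375/34, 77/34) → f = -981/17
  (12, 0) → f = -48
  (136, 0) → f = -544

The maximum is at (12, 0). Substituting into each constraint, equality holds for (4) and (6); the remaining constraints have slack.

(4) and (6)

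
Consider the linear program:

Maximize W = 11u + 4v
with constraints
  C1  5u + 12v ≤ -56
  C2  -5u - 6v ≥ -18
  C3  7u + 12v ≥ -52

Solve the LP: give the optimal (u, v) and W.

Extreme points and W = 11u + 4v:
  (92/5, -37/3) → W = 2296/15
  (2, -11/2) → W = 0
  (88/3, -193/9) → W = 2132/9

At the optimal vertex, -5u - 6v = -18 and 7u + 12v = -52.
Solving simultaneously gives u = 88/3, v = -193/9.

u = 88/3, v = -193/9, maximum W = 2132/9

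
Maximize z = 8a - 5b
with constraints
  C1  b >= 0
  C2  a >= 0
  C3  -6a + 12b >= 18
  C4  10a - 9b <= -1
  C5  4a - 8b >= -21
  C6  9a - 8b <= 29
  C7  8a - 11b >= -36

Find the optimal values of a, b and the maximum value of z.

Feasible corners and z = 8a - 5b:
  (0, 3/2) → z = -15/2
  (0, 21/8) → z = -105/8
  (25/11, 29/11) → z = 5
  (181/44, 103/22) → z = 19/2

At the optimal vertex, 10a - 9b = -1 and 4a - 8b = -21.
Solving simultaneously gives a = 181/44, b = 103/22.

a = 181/44, b = 103/22, maximum z = 19/2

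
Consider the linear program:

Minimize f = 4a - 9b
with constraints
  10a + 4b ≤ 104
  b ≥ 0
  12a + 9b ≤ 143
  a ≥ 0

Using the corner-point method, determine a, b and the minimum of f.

a = 0, b = 143/9, minimum f = -143

Corner points and f = 4a - 9b:
  (52/5, 0) → f = 208/5
  (26/3, 13/3) → f = -13/3
  (0, 0) → f = 0
  (0, 143/9) → f = -143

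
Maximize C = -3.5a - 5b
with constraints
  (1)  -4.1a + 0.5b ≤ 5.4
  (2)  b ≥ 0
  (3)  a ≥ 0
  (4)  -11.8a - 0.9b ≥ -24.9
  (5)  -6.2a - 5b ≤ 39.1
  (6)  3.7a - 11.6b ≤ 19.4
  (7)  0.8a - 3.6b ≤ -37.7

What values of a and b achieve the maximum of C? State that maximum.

a = 0, b = 377/36, maximum C = -1885/36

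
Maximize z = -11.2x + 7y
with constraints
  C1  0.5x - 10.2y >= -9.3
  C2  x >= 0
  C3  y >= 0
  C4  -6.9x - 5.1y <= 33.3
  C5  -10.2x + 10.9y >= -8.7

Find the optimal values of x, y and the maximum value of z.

x = 0, y = 31/34, maximum z = 217/34

Vertices and z = -11.2x + 7y:
  (0, 31/34) → z = 217/34
  (19011/9859, 9921/9859) → z = -717381/49295
  (0, 0) → z = 0
  (29/34, 0) → z = -812/85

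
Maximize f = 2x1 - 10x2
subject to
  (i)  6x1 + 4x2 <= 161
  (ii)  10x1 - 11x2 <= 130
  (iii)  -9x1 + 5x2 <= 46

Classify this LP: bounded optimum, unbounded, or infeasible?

Extreme points and f = 2x1 - 10x2:
  (2291/106, 415/53) → f = -1859/53
  (207/22, 575/22) → f = -2668/11
  (-1156/49, -1630/49) → f = 13988/49
The feasible region has finitely many vertices and no improving ray; the maximum is 13988/49 at (-1156/49, -1630/49).

bounded optimum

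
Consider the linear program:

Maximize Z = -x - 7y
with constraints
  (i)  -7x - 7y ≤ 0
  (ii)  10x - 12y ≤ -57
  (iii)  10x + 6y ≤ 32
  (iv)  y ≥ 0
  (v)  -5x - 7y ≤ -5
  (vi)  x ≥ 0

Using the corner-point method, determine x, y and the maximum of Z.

The binding constraints are 10x - 12y = -57 and x = 0.
Solving simultaneously gives x = 0, y = 19/4.

x = 0, y = 19/4, maximum Z = -133/4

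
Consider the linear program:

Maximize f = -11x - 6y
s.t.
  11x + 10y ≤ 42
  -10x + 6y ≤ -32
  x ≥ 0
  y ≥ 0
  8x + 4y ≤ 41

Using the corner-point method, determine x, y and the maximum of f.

Vertices and f = -11x - 6y:
  (286/83, 34/83) → f = -3350/83
  (42/11, 0) → f = -42
  (16/5, 0) → f = -176/5

The optimum lies where -10x + 6y = -32 and y = 0.
Solving simultaneously gives x = 16/5, y = 0.

x = 16/5, y = 0, maximum f = -176/5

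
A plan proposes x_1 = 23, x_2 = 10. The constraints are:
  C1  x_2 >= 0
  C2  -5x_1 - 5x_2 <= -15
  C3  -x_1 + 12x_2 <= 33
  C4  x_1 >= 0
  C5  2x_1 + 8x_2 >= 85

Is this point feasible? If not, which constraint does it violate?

Constraint C3: -x_1 + 12x_2 = 97, which is not ≤ 33. All other constraints are satisfied.

not feasible — violates C3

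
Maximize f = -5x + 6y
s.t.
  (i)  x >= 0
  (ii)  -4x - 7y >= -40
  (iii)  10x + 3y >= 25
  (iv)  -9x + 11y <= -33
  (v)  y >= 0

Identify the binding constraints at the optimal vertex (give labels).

Corner points and f = -5x + 6y:
  (671/107, 228/107) → f = -1987/107
  (10, 0) → f = -50
  (11/3, 0) → f = -55/3

The maximum is at (11/3, 0). Substituting into each constraint, equality holds for (iv) and (v); the remaining constraints have slack.

(iv) and (v)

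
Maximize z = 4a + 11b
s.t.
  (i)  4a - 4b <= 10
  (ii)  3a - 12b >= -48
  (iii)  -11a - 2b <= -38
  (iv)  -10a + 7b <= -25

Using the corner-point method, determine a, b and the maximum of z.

Extreme points and z = 4a + 11b:
  (26/3, 37/6) → z = 205/2
  (43/13, 21/26) → z = 575/26
  (212/33, 185/33) → z = 961/11
  (316/97, 105/97) → z = 2419/97

At the optimal vertex, 4a - 4b = 10 and 3a - 12b = -48.
Solving simultaneously gives a = 26/3, b = 37/6.

a = 26/3, b = 37/6, maximum z = 205/2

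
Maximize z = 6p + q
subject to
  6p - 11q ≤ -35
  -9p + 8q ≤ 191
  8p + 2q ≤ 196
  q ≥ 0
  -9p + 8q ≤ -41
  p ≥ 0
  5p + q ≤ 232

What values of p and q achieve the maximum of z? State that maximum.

p = 1043/50, q = 364/25, maximum z = 3493/25

Feasible corners and z = 6p + q:
  (1043/50, 364/25) → z = 3493/25
  (43/3, 11) → z = 97
  (825/41, 718/41) → z = 5668/41

The optimum lies where 6p - 11q = -35 and 8p + 2q = 196.
Solving simultaneously gives p = 1043/50, q = 364/25.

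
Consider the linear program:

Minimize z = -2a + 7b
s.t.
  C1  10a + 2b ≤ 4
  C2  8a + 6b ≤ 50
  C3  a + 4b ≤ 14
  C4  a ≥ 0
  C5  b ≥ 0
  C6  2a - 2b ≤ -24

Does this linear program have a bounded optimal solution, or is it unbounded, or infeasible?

infeasible

The boundaries 10a + 2b = 4 and a = 0 meet at (0, 2), but that point violates 2a - 2b ≤ -24. Every candidate vertex is excluded by some other constraint, so the feasible region is empty.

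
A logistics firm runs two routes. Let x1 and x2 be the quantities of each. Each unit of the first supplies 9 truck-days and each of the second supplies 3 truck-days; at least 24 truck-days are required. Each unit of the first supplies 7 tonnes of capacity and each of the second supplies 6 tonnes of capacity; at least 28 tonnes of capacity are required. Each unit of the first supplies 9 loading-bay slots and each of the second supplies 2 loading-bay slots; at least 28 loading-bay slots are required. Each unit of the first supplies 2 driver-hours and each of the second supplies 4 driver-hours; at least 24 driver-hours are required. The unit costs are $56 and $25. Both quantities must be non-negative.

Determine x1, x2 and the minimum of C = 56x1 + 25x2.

x1 = 2, x2 = 5, minimum C = 237

The feasible region is unbounded (it extends along (0, 1), (1, 0)), but C strictly increases along every unbounded feasible direction, so there is no improving ray and the minimum is attained at a vertex.

The binding constraints are 9x1 + 2x2 = 28 and 2x1 + 4x2 = 24.
Solving simultaneously gives x1 = 2, x2 = 5.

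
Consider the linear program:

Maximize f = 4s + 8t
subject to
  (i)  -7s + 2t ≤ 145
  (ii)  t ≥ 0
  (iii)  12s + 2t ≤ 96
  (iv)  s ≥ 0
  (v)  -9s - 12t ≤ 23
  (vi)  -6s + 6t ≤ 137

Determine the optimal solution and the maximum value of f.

Vertices and f = 4s + 8t:
  (8, 0) → f = 32
  (0, 0) → f = 0
  (151/42, 185/7) → f = 4742/21
  (0, 137/6) → f = 548/3

s = 151/42, t = 185/7, maximum f = 4742/21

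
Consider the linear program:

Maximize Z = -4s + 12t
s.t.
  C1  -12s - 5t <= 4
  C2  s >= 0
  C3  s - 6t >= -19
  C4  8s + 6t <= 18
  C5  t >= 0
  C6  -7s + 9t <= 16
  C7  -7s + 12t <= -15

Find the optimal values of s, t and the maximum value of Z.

At the optimal vertex, 8s + 6t = 18 and -7s + 12t = -15.
Solving simultaneously gives s = 51/23, t = 1/23.

s = 51/23, t = 1/23, maximum Z = -192/23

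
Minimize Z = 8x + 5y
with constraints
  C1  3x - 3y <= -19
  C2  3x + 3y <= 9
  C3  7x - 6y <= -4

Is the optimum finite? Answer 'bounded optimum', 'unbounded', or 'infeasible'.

From the feasible point (-5/3, 14/3), moving in the direction (-3, -3) keeps every constraint satisfied while Z decreases without bound.

unbounded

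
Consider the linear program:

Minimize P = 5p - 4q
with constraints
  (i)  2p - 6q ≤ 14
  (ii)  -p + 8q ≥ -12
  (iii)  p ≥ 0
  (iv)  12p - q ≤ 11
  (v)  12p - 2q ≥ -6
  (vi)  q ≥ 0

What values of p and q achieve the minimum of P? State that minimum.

p = 7/3, q = 17, minimum P = -169/3

Corner points and P = 5p - 4q:
  (0, 3) → P = -12
  (0, 0) → P = 0
  (7/3, 17) → P = -169/3
  (11/12, 0) → P = 55/12

The optimum lies where 12p - q = 11 and 12p - 2q = -6.
Solving simultaneously gives p = 7/3, q = 17.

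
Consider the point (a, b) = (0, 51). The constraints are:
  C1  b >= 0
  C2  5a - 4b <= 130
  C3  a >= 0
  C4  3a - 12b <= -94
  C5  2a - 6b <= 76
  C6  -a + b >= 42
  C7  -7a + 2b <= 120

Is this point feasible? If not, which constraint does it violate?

feasible

C1: 51 ≥ 0 ✓
C2: -204 ≤ 130 ✓
C3: 0 ≥ 0 ✓
C4: -612 ≤ -94 ✓
C5: -306 ≤ 76 ✓
C6: 51 ≥ 42 ✓
C7: 102 ≤ 120 ✓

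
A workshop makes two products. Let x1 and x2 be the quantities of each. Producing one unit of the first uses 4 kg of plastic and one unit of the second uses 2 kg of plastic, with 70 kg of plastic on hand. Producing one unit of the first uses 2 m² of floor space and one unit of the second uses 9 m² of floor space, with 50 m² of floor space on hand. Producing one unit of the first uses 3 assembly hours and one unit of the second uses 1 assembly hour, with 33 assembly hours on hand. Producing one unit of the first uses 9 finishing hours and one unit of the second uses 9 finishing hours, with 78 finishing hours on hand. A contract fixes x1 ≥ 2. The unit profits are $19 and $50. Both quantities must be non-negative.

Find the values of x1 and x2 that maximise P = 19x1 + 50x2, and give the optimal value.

Feasible corners and P = 19x1 + 50x2:
  (26/3, 0) → P = 494/3
  (2, 0) → P = 38
  (4, 14/3) → P = 928/3
  (2, 46/9) → P = 2642/9

The binding constraints are 2x1 + 9x2 = 50 and 9x1 + 9x2 = 78.
Solving simultaneously gives x1 = 4, x2 = 14/3.

x1 = 4, x2 = 14/3, maximum P = 928/3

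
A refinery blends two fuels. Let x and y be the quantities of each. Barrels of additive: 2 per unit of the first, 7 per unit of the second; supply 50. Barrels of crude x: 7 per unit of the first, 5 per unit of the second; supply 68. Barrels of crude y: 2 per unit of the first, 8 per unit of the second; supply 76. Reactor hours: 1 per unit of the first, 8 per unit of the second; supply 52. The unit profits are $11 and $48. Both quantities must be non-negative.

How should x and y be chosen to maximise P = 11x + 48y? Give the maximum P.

Corner points and P = 11x + 48y:
  (0, 0) → P = 0
  (0, 13/2) → P = 312
  (68/7, 0) → P = 748/7
  (226/39, 214/39) → P = 12758/39
  (4, 6) → P = 332

The optimum lies where 2x + 7y = 50 and x + 8y = 52.
Solving simultaneously gives x = 4, y = 6.

x = 4, y = 6, maximum P = 332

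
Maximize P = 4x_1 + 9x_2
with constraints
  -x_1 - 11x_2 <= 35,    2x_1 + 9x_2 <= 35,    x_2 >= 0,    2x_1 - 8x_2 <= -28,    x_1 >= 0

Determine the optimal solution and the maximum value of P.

Extreme points and P = 4x_1 + 9x_2:
  (14/17, 63/17) → P = 623/17
  (0, 35/9) → P = 35
  (0, 7/2) → P = 63/2

The optimum lies where 2x_1 + 9x_2 = 35 and 2x_1 - 8x_2 = -28.
Solving simultaneously gives x_1 = 14/17, x_2 = 63/17.

x_1 = 14/17, x_2 = 63/17, maximum P = 623/17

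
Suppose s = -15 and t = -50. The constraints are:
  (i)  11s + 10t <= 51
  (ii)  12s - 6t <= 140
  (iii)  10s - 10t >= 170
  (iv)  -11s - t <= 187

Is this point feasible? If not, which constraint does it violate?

Constraint (iv): -11s - t = 215, which is not ≤ 187. All other constraints are satisfied.

not feasible — violates (iv)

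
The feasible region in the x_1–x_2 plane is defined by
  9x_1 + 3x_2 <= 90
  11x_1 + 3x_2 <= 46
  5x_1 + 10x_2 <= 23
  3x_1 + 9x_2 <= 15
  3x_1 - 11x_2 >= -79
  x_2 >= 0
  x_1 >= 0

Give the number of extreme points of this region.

5

Intersecting each pair of boundary lines and keeping only the points that satisfy every inequality leaves:
  (391/95, 23/95)
  (46/11, 0)
  (19/5, 2/5)
  (0, 5/3)
  (0, 0)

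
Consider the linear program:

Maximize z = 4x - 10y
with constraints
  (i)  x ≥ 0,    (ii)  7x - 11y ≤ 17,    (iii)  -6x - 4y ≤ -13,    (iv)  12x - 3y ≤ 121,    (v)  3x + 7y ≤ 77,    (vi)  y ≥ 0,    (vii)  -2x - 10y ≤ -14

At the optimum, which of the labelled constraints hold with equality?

Corner points and z = 4x - 10y:
  (0, 13/4) → z = -65/2
  (0, 11) → z = -110
  (1280/111, 643/111) → z = -1310/111
  (81/23, 16/23) → z = 164/23
  (37/26, 29/26) → z = -71/13
  (1078/93, 187/31) → z = -1298/93

The maximum is at (81/23, 16/23). Substituting into each constraint, equality holds for (ii) and (vii); the remaining constraints have slack.

(ii) and (vii)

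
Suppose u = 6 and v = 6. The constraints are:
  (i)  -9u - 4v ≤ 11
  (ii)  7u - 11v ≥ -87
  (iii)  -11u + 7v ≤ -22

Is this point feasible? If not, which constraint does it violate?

feasible

(i): -78 ≤ 11 ✓
(ii): -24 ≥ -87 ✓
(iii): -24 ≤ -22 ✓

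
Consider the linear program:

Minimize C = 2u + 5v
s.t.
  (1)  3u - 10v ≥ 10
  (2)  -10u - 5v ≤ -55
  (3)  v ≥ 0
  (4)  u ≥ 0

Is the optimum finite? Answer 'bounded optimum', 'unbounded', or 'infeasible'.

Corner points and C = 2u + 5v:
  (120/23, 13/23) → C = 305/23
  (11/2, 0) → C = 11
The feasible region has finitely many vertices and no improving ray; the minimum is 11 at (11/2, 0).

bounded optimum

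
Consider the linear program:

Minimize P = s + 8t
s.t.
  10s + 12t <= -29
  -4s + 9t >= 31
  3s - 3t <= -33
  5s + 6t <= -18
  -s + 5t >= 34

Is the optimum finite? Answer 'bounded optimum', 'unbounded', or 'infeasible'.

unbounded

From the feasible point (-294/31, 152/31), moving in the direction (-5, -1) keeps every constraint satisfied while P decreases without bound.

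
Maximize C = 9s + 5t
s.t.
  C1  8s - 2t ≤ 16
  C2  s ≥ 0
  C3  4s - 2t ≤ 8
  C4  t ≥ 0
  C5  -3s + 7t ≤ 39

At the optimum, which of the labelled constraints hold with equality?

C1 and C5

Extreme points and C = 9s + 5t:
  (2, 0) → C = 18
  (19/5, 36/5) → C = 351/5
  (0, 0) → C = 0
  (0, 39/7) → C = 195/7

The maximum is at (19/5, 36/5). Substituting into each constraint, equality holds for C1 and C5; the remaining constraints have slack.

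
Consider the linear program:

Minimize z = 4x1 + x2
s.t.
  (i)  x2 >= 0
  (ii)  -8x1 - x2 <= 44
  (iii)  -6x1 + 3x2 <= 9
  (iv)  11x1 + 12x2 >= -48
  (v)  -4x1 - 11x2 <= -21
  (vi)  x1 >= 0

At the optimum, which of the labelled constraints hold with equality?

(v) and (vi)

Corner points and z = 4x1 + x2:
  (21/4, 0) → z = 21
  (0, 3) → z = 3
  (0, 21/11) → z = 21/11
The feasible region is unbounded (it extends along (1, 2), (1, 0)), but z strictly increases along every unbounded feasible direction, so there is no improving ray and the minimum is attained at a vertex.

The minimum is at (0, 21/11). Substituting into each constraint, equality holds for (v) and (vi); the remaining constraints have slack.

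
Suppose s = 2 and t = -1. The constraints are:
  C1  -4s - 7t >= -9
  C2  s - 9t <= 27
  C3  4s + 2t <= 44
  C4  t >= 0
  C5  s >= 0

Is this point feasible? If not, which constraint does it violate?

Constraint C4: t = -1, which is not ≥ 0. All other constraints are satisfied.

not feasible — violates C4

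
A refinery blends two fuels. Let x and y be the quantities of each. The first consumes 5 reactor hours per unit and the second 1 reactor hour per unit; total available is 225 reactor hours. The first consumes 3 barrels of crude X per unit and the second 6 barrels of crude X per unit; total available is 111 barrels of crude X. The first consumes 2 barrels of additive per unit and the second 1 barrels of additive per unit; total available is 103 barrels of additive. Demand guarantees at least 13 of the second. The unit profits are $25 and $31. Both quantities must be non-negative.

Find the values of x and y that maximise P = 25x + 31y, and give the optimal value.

x = 11, y = 13, maximum P = 678

Corner points and P = 25x + 31y:
  (0, 37/2) → P = 1147/2
  (0, 13) → P = 403
  (11, 13) → P = 678

The binding constraints are 3x + 6y = 111 and y = 13.
Solving simultaneously gives x = 11, y = 13.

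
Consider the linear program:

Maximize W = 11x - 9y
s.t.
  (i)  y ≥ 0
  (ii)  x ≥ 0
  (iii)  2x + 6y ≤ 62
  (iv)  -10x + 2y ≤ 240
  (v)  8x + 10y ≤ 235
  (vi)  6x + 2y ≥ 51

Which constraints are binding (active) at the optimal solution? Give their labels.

(i) and (v)

Feasible corners and W = 11x - 9y:
  (235/8, 0) → W = 2585/8
  (17/2, 0) → W = 187/2
  (395/14, 13/14) → W = 302
  (91/16, 135/16) → W = -107/8

The maximum is at (235/8, 0). Substituting into each constraint, equality holds for (i) and (v); the remaining constraints have slack.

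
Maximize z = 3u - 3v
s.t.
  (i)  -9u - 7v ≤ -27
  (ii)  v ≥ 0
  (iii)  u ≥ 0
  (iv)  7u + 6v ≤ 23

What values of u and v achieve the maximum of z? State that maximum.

u = 23/7, v = 0, maximum z = 69/7

Extreme points and z = 3u - 3v:
  (3, 0) → z = 9
  (1/5, 18/5) → z = -51/5
  (23/7, 0) → z = 69/7

The optimum lies where v = 0 and 7u + 6v = 23.
Solving simultaneously gives u = 23/7, v = 0.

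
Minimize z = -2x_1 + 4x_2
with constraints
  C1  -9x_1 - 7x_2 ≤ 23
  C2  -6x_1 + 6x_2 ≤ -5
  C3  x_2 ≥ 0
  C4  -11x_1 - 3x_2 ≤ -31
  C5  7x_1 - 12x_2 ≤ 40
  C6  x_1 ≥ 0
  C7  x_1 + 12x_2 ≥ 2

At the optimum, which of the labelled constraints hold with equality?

Feasible corners and z = -2x_1 + 4x_2:
  (67/28, 131/84) → z = 61/42
  (31/11, 0) → z = -62/11
  (40/7, 0) → z = -80/7
The feasible region is unbounded (it extends along (12, 7), (1, 1)), but z strictly increases along every unbounded feasible direction, so there is no improving ray and the minimum is attained at a vertex.

The minimum is at (40/7, 0). Substituting into each constraint, equality holds for C3 and C5; the remaining constraints have slack.

C3 and C5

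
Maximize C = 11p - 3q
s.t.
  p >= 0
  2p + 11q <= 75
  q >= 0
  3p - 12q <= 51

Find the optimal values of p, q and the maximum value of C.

p = 487/19, q = 41/19, maximum C = 5234/19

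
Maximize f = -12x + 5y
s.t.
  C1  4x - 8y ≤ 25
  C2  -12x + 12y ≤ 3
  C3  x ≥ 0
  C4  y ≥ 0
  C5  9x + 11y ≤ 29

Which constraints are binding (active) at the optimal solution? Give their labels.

Corner points and f = -12x + 5y:
  (0, 1/4) → f = 5/4
  (21/16, 25/16) → f = -127/16
  (0, 0) → f = 0
  (29/9, 0) → f = -116/3

The maximum is at (0, 1/4). Substituting into each constraint, equality holds for C2 and C3; the remaining constraints have slack.

C2 and C3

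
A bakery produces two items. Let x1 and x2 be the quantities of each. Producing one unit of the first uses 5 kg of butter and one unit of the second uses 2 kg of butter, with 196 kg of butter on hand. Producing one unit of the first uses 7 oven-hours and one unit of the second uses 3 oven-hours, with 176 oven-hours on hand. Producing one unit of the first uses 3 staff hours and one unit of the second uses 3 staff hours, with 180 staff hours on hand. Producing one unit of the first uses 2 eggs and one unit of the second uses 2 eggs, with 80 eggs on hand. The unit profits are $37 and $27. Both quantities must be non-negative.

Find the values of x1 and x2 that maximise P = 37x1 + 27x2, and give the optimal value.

Vertices and P = 37x1 + 27x2:
  (0, 0) → P = 0
  (0, 40) → P = 1080
  (176/7, 0) → P = 6512/7
  (14, 26) → P = 1220

The binding constraints are 7x1 + 3x2 = 176 and 2x1 + 2x2 = 80.
Solving simultaneously gives x1 = 14, x2 = 26.

x1 = 14, x2 = 26, maximum P = 1220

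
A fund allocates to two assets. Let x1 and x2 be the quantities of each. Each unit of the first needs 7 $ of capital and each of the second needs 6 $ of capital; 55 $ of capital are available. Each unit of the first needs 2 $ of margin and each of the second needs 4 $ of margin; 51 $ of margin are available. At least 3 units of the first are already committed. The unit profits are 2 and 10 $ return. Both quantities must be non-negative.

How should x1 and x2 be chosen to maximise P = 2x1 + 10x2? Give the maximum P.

x1 = 3, x2 = 17/3, maximum P = 188/3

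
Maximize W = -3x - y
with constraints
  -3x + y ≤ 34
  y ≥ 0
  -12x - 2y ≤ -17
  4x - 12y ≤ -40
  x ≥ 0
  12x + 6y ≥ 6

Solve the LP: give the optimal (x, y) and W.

The feasible region is unbounded (it extends along (3, 1), (1, 3)), but W strictly decreases along every unbounded feasible direction, so there is no improving ray and the maximum is attained at a vertex.

The optimum lies where -12x - 2y = -17 and 4x - 12y = -40.
Solving simultaneously gives x = 31/38, y = 137/38.

x = 31/38, y = 137/38, maximum W = -115/19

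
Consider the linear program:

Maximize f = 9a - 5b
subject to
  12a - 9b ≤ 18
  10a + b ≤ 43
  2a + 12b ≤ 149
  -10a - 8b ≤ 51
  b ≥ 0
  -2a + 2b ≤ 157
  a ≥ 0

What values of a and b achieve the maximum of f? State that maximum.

a = 135/34, b = 56/17, maximum f = 655/34

The binding constraints are 12a - 9b = 18 and 10a + b = 43.
Solving simultaneously gives a = 135/34, b = 56/17.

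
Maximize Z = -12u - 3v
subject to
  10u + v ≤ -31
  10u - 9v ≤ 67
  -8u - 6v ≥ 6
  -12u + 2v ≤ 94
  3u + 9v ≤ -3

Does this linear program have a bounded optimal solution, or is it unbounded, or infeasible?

bounded optimum

Corner points and Z = -12u - 3v:
  (-53/25, -49/5) → Z = 1371/25
  (-92/29, 21/29) → Z = 1041/29
  (-245/22, -218/11) → Z = 2124/11
  (-142/19, 41/19) → Z = 1581/19
The feasible region has finitely many vertices and no improving ray; the maximum is 2124/11 at (-245/22, -218/11).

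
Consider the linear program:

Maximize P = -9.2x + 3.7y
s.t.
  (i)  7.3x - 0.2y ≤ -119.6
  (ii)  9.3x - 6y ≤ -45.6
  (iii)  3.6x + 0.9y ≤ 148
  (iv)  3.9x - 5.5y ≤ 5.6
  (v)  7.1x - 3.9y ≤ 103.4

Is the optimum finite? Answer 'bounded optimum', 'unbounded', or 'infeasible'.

unbounded

From the feasible point (-7804/729, 151096/729), moving in the direction (-0.9, 3.6) keeps every constraint satisfied while P increases without bound.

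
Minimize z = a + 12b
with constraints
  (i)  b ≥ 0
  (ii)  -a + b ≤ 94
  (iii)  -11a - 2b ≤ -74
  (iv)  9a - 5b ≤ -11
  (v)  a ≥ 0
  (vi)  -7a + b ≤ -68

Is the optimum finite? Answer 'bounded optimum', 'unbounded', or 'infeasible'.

Extreme points and z = a + 12b:
  (459/4, 835/4) → z = 10479/4
  (27, 121) → z = 1479
  (27/2, 53/2) → z = 663/2
The feasible region has finitely many vertices and no improving ray; the minimum is 663/2 at (27/2, 53/2).

bounded optimum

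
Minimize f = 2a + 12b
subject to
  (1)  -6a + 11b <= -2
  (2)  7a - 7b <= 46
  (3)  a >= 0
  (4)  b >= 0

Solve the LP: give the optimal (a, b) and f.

a = 1/3, b = 0, minimum f = 2/3

Vertices and f = 2a + 12b:
  (492/35, 262/35) → f = 4128/35
  (1/3, 0) → f = 2/3
  (46/7, 0) → f = 92/7

At the optimal vertex, -6a + 11b = -2 and b = 0.
Solving simultaneously gives a = 1/3, b = 0.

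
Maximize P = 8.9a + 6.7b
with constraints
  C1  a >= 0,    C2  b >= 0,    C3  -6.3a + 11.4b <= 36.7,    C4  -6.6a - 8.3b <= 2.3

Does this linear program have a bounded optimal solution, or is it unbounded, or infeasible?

From the feasible point (0, 0), moving in the direction (11.4, 6.3) keeps every constraint satisfied while P increases without bound.

unbounded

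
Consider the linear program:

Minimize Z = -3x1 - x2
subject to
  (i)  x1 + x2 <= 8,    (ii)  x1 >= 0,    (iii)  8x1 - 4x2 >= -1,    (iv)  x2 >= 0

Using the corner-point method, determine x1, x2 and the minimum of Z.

Corner points and Z = -3x1 - x2:
  (31/12, 65/12) → Z = -79/6
  (8, 0) → Z = -24
  (0, 1/4) → Z = -1/4
  (0, 0) → Z = 0

x1 = 8, x2 = 0, minimum Z = -24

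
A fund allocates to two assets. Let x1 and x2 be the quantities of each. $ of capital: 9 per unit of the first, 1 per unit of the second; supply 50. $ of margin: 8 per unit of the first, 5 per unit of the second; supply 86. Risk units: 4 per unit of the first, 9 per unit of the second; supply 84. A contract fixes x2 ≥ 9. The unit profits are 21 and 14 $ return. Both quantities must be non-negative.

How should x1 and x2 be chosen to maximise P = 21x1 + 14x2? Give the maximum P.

x1 = 3/4, x2 = 9, maximum P = 567/4

Extreme points and P = 21x1 + 14x2:
  (0, 28/3) → P = 392/3
  (0, 9) → P = 126
  (3/4, 9) → P = 567/4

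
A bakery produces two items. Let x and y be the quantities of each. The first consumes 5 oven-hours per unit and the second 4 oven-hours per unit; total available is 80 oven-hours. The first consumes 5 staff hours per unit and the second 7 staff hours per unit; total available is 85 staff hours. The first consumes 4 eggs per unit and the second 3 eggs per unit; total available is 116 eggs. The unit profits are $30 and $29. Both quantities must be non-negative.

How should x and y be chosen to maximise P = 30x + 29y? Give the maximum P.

Corner points and P = 30x + 29y:
  (0, 0) → P = 0
  (0, 85/7) → P = 2465/7
  (16, 0) → P = 480
  (44/3, 5/3) → P = 1465/3

The optimum lies where 5x + 4y = 80 and 5x + 7y = 85.
Solving simultaneously gives x = 44/3, y = 5/3.

x = 44/3, y = 5/3, maximum P = 1465/3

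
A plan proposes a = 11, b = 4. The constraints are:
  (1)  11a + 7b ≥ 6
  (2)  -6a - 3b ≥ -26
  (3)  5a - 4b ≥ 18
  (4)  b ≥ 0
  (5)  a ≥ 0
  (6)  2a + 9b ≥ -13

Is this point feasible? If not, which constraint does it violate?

Constraint (2): -6a - 3b = -78, which is not ≥ -26. All other constraints are satisfied.

not feasible — violates (2)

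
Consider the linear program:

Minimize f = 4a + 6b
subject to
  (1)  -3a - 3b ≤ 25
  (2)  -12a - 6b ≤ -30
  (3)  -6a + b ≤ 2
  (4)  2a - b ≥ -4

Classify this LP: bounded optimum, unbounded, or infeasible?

From the feasible point (40/3, -65/3), moving in the direction (3, -3) keeps every constraint satisfied while f decreases without bound.

unbounded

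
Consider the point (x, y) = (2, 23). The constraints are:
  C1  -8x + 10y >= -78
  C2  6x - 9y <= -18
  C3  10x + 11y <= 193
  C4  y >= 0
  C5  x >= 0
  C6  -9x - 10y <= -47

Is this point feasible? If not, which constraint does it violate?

not feasible — violates C3

Constraint C3: 10x + 11y = 273, which is not ≤ 193. All other constraints are satisfied.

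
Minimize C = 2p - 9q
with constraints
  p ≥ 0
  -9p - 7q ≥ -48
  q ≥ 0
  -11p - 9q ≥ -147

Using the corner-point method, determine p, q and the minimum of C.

Extreme points and C = 2p - 9q:
  (0, 48/7) → C = -432/7
  (0, 0) → C = 0
  (16/3, 0) → C = 32/3

At the optimal vertex, p = 0 and -9p - 7q = -48.
Solving simultaneously gives p = 0, q = 48/7.

p = 0, q = 48/7, minimum C = -432/7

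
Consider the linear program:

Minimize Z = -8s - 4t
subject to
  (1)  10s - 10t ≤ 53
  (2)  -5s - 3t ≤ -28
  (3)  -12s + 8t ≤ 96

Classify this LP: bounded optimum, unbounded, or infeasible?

From the feasible point (439/80, 3/16), moving in the direction (10, 10) keeps every constraint satisfied while Z decreases without bound.

unbounded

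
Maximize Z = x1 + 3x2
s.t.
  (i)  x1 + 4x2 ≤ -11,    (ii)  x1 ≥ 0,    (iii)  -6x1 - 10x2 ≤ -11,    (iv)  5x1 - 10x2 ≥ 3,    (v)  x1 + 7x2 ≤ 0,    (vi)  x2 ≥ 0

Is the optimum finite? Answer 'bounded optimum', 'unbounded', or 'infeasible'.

infeasible

The boundaries x1 + 4x2 = -11 and -6x1 - 10x2 = -11 meet at (11, -11/2), but that point violates x2 ≥ 0. Every candidate vertex is excluded by some other constraint, so the feasible region is empty.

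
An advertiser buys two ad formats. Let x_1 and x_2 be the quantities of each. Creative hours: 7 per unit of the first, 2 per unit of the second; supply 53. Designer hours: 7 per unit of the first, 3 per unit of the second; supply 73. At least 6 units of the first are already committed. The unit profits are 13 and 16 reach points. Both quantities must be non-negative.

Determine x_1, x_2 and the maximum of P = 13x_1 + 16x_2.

Corner points and P = 13x_1 + 16x_2:
  (53/7, 0) → P = 689/7
  (6, 0) → P = 78
  (6, 11/2) → P = 166

x_1 = 6, x_2 = 11/2, maximum P = 166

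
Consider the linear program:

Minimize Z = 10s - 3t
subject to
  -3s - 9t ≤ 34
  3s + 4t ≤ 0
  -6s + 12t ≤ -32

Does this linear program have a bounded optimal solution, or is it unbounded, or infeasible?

Vertices and Z = 10s - 3t:
  (136/15, -34/5) → Z = 1666/15
  (-4/3, -10/3) → Z = -10/3
  (32/15, -8/5) → Z = 392/15
The feasible region has finitely many vertices and no improving ray; the minimum is -10/3 at (-4/3, -10/3).

bounded optimum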